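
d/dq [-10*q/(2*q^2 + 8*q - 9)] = 10*(2*q^2 + 9)/(4*q^4 + 32*q^3 + 28*q^2 - 144*q + 81)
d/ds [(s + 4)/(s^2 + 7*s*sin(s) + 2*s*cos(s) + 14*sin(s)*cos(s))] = (s^2 + 7*s*sin(s) + 2*s*cos(s) - (s + 4)*(-2*s*sin(s) + 7*s*cos(s) + 2*s + 7*sin(s) + 2*cos(s) + 14*cos(2*s)) + 7*sin(2*s))/((s + 7*sin(s))^2*(s + 2*cos(s))^2)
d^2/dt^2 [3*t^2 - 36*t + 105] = 6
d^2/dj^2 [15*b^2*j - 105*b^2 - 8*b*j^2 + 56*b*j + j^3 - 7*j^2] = -16*b + 6*j - 14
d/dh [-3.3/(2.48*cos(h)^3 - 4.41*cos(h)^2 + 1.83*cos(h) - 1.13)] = (-24.552*cos(h)^2 + 29.106*cos(h) - 6.039)*sin(h)/(2.48*cos(h)^3 - 4.41*cos(h)^2 + 1.83*cos(h) - 1.13)^2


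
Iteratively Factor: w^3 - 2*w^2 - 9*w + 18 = (w - 2)*(w^2 - 9) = (w - 3)*(w - 2)*(w + 3)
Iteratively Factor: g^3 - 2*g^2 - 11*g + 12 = (g - 1)*(g^2 - g - 12) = (g - 4)*(g - 1)*(g + 3)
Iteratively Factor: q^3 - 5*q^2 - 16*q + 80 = (q - 5)*(q^2 - 16) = (q - 5)*(q - 4)*(q + 4)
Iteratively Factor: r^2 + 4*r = (r + 4)*(r)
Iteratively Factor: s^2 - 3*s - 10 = (s + 2)*(s - 5)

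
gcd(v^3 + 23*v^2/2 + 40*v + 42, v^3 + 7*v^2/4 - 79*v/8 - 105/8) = v + 7/2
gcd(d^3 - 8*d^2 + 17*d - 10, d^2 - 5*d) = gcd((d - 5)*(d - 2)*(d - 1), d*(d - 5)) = d - 5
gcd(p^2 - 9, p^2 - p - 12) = p + 3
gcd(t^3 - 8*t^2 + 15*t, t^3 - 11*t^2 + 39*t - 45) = t^2 - 8*t + 15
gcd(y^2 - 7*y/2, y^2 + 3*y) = y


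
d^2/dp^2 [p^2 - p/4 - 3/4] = 2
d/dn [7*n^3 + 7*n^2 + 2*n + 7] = 21*n^2 + 14*n + 2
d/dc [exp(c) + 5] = exp(c)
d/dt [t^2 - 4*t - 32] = 2*t - 4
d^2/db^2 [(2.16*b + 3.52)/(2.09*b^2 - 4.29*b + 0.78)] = ((3.8192 - 27.0864*b)*(2.09*b^2 - 4.29*b + 0.78) + (2.16*b + 3.52)*(4.18*b - 4.29)*(8.36*b - 8.58))/(2.09*b^2 - 4.29*b + 0.78)^3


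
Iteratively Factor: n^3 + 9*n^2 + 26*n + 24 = (n + 4)*(n^2 + 5*n + 6) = (n + 2)*(n + 4)*(n + 3)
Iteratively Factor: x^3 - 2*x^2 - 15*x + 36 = (x - 3)*(x^2 + x - 12) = (x - 3)^2*(x + 4)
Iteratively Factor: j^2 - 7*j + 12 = (j - 3)*(j - 4)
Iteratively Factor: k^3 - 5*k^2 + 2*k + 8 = (k + 1)*(k^2 - 6*k + 8) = (k - 2)*(k + 1)*(k - 4)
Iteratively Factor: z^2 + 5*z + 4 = (z + 1)*(z + 4)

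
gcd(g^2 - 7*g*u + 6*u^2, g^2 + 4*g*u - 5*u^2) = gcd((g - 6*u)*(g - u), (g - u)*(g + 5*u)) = -g + u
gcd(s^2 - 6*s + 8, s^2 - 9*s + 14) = s - 2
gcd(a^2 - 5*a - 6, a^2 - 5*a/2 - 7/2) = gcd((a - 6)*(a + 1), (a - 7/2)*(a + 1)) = a + 1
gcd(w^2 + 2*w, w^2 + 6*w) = w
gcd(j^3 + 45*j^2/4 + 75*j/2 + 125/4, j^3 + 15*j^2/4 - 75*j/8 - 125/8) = j^2 + 25*j/4 + 25/4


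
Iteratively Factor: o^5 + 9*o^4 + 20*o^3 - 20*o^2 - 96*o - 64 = (o + 4)*(o^4 + 5*o^3 - 20*o - 16) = (o - 2)*(o + 4)*(o^3 + 7*o^2 + 14*o + 8) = (o - 2)*(o + 1)*(o + 4)*(o^2 + 6*o + 8) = (o - 2)*(o + 1)*(o + 4)^2*(o + 2)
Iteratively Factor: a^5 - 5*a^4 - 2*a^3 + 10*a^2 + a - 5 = (a - 1)*(a^4 - 4*a^3 - 6*a^2 + 4*a + 5) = (a - 5)*(a - 1)*(a^3 + a^2 - a - 1) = (a - 5)*(a - 1)^2*(a^2 + 2*a + 1) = (a - 5)*(a - 1)^2*(a + 1)*(a + 1)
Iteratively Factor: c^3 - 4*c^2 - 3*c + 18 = (c + 2)*(c^2 - 6*c + 9) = (c - 3)*(c + 2)*(c - 3)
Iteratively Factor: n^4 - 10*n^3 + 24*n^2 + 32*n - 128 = (n - 4)*(n^3 - 6*n^2 + 32) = (n - 4)*(n + 2)*(n^2 - 8*n + 16) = (n - 4)^2*(n + 2)*(n - 4)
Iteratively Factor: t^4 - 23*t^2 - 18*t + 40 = (t + 2)*(t^3 - 2*t^2 - 19*t + 20) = (t - 5)*(t + 2)*(t^2 + 3*t - 4) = (t - 5)*(t - 1)*(t + 2)*(t + 4)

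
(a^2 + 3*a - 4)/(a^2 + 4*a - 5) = (a + 4)/(a + 5)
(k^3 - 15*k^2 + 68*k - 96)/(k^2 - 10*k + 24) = (k^2 - 11*k + 24)/(k - 6)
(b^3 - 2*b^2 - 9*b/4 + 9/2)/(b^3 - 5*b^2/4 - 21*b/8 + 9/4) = 2*(2*b - 3)/(4*b - 3)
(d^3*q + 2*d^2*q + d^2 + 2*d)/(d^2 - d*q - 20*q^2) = d*(-d^2*q - 2*d*q - d - 2)/(-d^2 + d*q + 20*q^2)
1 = 1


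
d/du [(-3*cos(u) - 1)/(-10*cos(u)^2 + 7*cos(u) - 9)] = (-30*sin(u)^2 + 20*cos(u) - 4)*sin(u)/(10*cos(u)^2 - 7*cos(u) + 9)^2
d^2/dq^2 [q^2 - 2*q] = 2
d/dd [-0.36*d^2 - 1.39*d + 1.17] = -0.72*d - 1.39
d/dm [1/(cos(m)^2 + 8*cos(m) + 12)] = 2*(cos(m) + 4)*sin(m)/(cos(m)^2 + 8*cos(m) + 12)^2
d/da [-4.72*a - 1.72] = -4.72000000000000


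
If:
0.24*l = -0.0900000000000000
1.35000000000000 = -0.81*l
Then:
No Solution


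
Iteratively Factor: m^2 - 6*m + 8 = (m - 4)*(m - 2)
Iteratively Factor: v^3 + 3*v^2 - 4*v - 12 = (v - 2)*(v^2 + 5*v + 6) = (v - 2)*(v + 2)*(v + 3)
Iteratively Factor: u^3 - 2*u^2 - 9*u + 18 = (u - 3)*(u^2 + u - 6) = (u - 3)*(u + 3)*(u - 2)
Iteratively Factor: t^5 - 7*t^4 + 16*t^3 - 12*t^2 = (t - 3)*(t^4 - 4*t^3 + 4*t^2) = (t - 3)*(t - 2)*(t^3 - 2*t^2) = t*(t - 3)*(t - 2)*(t^2 - 2*t) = t*(t - 3)*(t - 2)^2*(t)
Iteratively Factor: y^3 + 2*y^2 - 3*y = (y)*(y^2 + 2*y - 3) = y*(y + 3)*(y - 1)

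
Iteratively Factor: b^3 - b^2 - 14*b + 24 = (b - 3)*(b^2 + 2*b - 8) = (b - 3)*(b + 4)*(b - 2)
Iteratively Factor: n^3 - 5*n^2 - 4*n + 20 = (n - 2)*(n^2 - 3*n - 10) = (n - 2)*(n + 2)*(n - 5)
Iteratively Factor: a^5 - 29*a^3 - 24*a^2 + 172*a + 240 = (a - 3)*(a^4 + 3*a^3 - 20*a^2 - 84*a - 80) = (a - 3)*(a + 4)*(a^3 - a^2 - 16*a - 20) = (a - 5)*(a - 3)*(a + 4)*(a^2 + 4*a + 4) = (a - 5)*(a - 3)*(a + 2)*(a + 4)*(a + 2)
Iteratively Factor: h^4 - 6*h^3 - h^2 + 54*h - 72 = (h - 4)*(h^3 - 2*h^2 - 9*h + 18) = (h - 4)*(h - 3)*(h^2 + h - 6) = (h - 4)*(h - 3)*(h - 2)*(h + 3)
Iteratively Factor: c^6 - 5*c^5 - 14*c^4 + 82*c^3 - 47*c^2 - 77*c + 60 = (c + 1)*(c^5 - 6*c^4 - 8*c^3 + 90*c^2 - 137*c + 60) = (c + 1)*(c + 4)*(c^4 - 10*c^3 + 32*c^2 - 38*c + 15) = (c - 3)*(c + 1)*(c + 4)*(c^3 - 7*c^2 + 11*c - 5) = (c - 3)*(c - 1)*(c + 1)*(c + 4)*(c^2 - 6*c + 5) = (c - 5)*(c - 3)*(c - 1)*(c + 1)*(c + 4)*(c - 1)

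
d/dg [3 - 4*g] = -4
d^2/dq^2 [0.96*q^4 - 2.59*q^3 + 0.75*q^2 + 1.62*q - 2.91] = 11.52*q^2 - 15.54*q + 1.5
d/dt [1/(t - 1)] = -1/(t - 1)^2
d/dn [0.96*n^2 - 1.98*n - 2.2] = 1.92*n - 1.98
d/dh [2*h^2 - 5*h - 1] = 4*h - 5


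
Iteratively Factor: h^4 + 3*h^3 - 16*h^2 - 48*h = (h + 4)*(h^3 - h^2 - 12*h) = (h - 4)*(h + 4)*(h^2 + 3*h) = h*(h - 4)*(h + 4)*(h + 3)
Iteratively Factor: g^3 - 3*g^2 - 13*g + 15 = (g + 3)*(g^2 - 6*g + 5) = (g - 1)*(g + 3)*(g - 5)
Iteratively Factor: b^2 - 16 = (b + 4)*(b - 4)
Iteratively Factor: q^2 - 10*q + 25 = (q - 5)*(q - 5)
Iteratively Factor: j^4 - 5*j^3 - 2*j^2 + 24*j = (j - 3)*(j^3 - 2*j^2 - 8*j) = (j - 3)*(j + 2)*(j^2 - 4*j) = (j - 4)*(j - 3)*(j + 2)*(j)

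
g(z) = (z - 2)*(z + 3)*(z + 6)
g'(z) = (z - 2)*(z + 3) + (z - 2)*(z + 6) + (z + 3)*(z + 6)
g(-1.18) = -27.90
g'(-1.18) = -12.34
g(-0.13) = -35.88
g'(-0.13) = -1.77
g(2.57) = 27.21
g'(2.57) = 55.79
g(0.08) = -35.95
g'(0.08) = 1.14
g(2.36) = 16.13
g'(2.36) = 49.75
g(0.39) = -34.88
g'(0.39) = 5.92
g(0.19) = -35.74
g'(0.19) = 2.77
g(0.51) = -34.05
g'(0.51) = 7.92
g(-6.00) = 0.00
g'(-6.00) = 24.00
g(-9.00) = -198.00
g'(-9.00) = 117.00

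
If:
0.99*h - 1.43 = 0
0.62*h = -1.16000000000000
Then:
No Solution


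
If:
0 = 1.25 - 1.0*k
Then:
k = 1.25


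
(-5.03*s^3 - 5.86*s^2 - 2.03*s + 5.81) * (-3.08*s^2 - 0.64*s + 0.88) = 15.4924*s^5 + 21.268*s^4 + 5.5764*s^3 - 21.7524*s^2 - 5.5048*s + 5.1128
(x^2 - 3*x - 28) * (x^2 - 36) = x^4 - 3*x^3 - 64*x^2 + 108*x + 1008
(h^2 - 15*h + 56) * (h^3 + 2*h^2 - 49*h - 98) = h^5 - 13*h^4 - 23*h^3 + 749*h^2 - 1274*h - 5488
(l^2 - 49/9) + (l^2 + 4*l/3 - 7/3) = 2*l^2 + 4*l/3 - 70/9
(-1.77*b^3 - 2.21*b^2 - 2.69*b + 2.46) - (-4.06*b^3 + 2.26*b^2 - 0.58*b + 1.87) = 2.29*b^3 - 4.47*b^2 - 2.11*b + 0.59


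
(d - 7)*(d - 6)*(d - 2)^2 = d^4 - 17*d^3 + 98*d^2 - 220*d + 168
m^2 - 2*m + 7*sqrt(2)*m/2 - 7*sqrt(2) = (m - 2)*(m + 7*sqrt(2)/2)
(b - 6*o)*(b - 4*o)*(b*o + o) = b^3*o - 10*b^2*o^2 + b^2*o + 24*b*o^3 - 10*b*o^2 + 24*o^3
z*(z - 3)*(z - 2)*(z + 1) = z^4 - 4*z^3 + z^2 + 6*z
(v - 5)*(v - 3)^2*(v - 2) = v^4 - 13*v^3 + 61*v^2 - 123*v + 90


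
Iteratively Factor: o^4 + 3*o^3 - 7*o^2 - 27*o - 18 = (o - 3)*(o^3 + 6*o^2 + 11*o + 6) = (o - 3)*(o + 3)*(o^2 + 3*o + 2) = (o - 3)*(o + 2)*(o + 3)*(o + 1)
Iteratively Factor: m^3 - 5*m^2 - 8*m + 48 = (m + 3)*(m^2 - 8*m + 16) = (m - 4)*(m + 3)*(m - 4)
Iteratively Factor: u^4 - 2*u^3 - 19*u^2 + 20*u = (u - 5)*(u^3 + 3*u^2 - 4*u) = u*(u - 5)*(u^2 + 3*u - 4) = u*(u - 5)*(u - 1)*(u + 4)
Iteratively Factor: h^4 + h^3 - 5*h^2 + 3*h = (h - 1)*(h^3 + 2*h^2 - 3*h) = h*(h - 1)*(h^2 + 2*h - 3) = h*(h - 1)*(h + 3)*(h - 1)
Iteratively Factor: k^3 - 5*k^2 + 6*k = (k - 3)*(k^2 - 2*k) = (k - 3)*(k - 2)*(k)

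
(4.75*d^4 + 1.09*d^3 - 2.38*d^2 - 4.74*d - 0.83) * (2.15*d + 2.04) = 10.2125*d^5 + 12.0335*d^4 - 2.8934*d^3 - 15.0462*d^2 - 11.4541*d - 1.6932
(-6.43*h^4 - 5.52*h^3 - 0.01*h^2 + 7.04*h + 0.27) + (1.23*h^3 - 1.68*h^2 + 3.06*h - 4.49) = -6.43*h^4 - 4.29*h^3 - 1.69*h^2 + 10.1*h - 4.22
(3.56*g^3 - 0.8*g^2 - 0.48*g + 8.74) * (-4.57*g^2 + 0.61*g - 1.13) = -16.2692*g^5 + 5.8276*g^4 - 2.3172*g^3 - 39.3306*g^2 + 5.8738*g - 9.8762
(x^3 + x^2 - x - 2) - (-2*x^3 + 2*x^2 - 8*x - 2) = 3*x^3 - x^2 + 7*x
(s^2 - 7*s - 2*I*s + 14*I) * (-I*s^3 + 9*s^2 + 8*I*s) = -I*s^5 + 7*s^4 + 7*I*s^4 - 49*s^3 - 10*I*s^3 + 16*s^2 + 70*I*s^2 - 112*s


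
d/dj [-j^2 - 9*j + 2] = -2*j - 9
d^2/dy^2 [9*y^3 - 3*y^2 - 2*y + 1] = 54*y - 6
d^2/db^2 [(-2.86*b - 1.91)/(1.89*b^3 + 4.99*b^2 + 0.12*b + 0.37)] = (-61.297236*b^5 - 243.710208*b^4 - 429.345692*b^3 - 263.954298*b^2 + 32.834238*b + 7.251826)/(6.751269*b^9 + 53.474337*b^8 + 142.469523*b^7 + 135.006922*b^6 + 29.982726*b^5 + 28.358175*b^4 + 2.107287*b^3 + 2.065377*b^2 + 0.049284*b + 0.050653)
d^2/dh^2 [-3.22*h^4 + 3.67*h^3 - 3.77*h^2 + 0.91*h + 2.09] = -38.64*h^2 + 22.02*h - 7.54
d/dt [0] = 0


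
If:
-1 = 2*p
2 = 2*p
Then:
No Solution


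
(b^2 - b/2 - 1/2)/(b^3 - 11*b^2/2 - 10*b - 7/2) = (b - 1)/(b^2 - 6*b - 7)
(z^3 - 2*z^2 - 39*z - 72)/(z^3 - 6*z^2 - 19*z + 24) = (z + 3)/(z - 1)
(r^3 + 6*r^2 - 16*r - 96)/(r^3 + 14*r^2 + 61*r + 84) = (r^2 + 2*r - 24)/(r^2 + 10*r + 21)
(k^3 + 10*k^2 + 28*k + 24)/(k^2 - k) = (k^3 + 10*k^2 + 28*k + 24)/(k*(k - 1))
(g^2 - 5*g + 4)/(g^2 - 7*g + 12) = (g - 1)/(g - 3)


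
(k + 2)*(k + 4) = k^2 + 6*k + 8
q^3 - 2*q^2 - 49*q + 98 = (q - 7)*(q - 2)*(q + 7)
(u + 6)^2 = u^2 + 12*u + 36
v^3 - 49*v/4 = v*(v - 7/2)*(v + 7/2)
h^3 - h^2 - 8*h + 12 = (h - 2)^2*(h + 3)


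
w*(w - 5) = w^2 - 5*w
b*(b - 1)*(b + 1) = b^3 - b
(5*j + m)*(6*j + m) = 30*j^2 + 11*j*m + m^2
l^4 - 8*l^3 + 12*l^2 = l^2*(l - 6)*(l - 2)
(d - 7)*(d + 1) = d^2 - 6*d - 7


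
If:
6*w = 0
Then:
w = 0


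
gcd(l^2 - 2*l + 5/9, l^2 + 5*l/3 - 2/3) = l - 1/3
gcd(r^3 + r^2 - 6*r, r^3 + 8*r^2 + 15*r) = r^2 + 3*r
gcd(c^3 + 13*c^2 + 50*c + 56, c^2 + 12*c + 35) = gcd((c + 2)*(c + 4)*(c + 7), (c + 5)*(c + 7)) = c + 7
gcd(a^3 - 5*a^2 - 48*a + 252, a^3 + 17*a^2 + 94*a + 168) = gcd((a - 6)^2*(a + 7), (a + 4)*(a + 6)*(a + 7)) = a + 7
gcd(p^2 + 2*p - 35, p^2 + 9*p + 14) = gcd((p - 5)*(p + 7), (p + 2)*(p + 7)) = p + 7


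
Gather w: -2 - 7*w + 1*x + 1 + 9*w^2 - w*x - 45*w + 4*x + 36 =9*w^2 + w*(-x - 52) + 5*x + 35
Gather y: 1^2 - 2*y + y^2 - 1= y^2 - 2*y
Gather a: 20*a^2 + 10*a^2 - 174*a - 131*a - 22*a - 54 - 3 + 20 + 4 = 30*a^2 - 327*a - 33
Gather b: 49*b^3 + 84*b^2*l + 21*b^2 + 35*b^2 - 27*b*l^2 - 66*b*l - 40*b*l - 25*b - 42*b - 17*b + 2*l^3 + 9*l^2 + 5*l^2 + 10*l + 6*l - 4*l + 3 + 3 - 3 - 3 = 49*b^3 + b^2*(84*l + 56) + b*(-27*l^2 - 106*l - 84) + 2*l^3 + 14*l^2 + 12*l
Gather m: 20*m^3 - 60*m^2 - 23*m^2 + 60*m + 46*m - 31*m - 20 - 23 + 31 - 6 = 20*m^3 - 83*m^2 + 75*m - 18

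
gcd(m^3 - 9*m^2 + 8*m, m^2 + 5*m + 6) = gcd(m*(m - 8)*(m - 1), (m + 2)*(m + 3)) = 1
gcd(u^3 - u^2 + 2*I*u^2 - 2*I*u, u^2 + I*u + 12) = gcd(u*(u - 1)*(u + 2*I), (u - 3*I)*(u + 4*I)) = 1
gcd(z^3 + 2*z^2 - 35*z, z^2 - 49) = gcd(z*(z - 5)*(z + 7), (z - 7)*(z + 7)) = z + 7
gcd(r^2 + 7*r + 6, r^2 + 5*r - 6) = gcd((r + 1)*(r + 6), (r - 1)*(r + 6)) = r + 6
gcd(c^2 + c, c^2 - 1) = c + 1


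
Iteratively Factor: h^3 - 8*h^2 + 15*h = (h)*(h^2 - 8*h + 15) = h*(h - 5)*(h - 3)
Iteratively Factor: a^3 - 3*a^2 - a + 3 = (a - 1)*(a^2 - 2*a - 3) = (a - 3)*(a - 1)*(a + 1)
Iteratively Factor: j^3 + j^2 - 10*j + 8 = (j - 2)*(j^2 + 3*j - 4) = (j - 2)*(j + 4)*(j - 1)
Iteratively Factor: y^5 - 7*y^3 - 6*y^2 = (y + 2)*(y^4 - 2*y^3 - 3*y^2) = (y - 3)*(y + 2)*(y^3 + y^2) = y*(y - 3)*(y + 2)*(y^2 + y) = y*(y - 3)*(y + 1)*(y + 2)*(y)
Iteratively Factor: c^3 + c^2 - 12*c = (c)*(c^2 + c - 12) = c*(c - 3)*(c + 4)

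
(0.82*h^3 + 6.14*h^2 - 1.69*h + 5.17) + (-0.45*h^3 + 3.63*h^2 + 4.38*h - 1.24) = 0.37*h^3 + 9.77*h^2 + 2.69*h + 3.93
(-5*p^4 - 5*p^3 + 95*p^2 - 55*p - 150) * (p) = -5*p^5 - 5*p^4 + 95*p^3 - 55*p^2 - 150*p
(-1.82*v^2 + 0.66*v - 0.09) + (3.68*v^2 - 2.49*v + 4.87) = 1.86*v^2 - 1.83*v + 4.78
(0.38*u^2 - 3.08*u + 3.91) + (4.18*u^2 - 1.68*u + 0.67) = 4.56*u^2 - 4.76*u + 4.58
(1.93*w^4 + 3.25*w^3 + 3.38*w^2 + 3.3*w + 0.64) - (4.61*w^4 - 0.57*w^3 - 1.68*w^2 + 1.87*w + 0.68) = -2.68*w^4 + 3.82*w^3 + 5.06*w^2 + 1.43*w - 0.04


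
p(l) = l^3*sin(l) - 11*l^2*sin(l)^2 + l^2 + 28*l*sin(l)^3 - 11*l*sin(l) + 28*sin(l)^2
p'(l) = l^3*cos(l) - 22*l^2*sin(l)*cos(l) + 3*l^2*sin(l) + 84*l*sin(l)^2*cos(l) - 22*l*sin(l)^2 - 11*l*cos(l) + 2*l + 28*sin(l)^3 + 56*sin(l)*cos(l) - 11*sin(l)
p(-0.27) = 1.36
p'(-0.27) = -10.47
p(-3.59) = -19.62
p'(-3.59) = 168.01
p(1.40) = 33.26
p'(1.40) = 14.06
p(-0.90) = 17.45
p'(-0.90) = -38.12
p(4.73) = -381.83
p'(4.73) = -163.04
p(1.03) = 22.46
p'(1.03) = 38.23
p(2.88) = 3.44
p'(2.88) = 29.09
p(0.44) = 3.81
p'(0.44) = 18.55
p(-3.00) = 6.98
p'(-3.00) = -27.83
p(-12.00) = -1212.27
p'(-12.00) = -2718.54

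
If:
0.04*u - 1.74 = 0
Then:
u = 43.50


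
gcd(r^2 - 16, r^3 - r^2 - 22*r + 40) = r - 4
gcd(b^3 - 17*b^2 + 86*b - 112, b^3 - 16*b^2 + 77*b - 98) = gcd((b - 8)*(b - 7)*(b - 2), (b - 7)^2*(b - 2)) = b^2 - 9*b + 14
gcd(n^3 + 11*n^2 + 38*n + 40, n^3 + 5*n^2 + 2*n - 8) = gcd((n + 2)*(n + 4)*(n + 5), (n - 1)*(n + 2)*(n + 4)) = n^2 + 6*n + 8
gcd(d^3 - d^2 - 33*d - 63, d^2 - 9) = d + 3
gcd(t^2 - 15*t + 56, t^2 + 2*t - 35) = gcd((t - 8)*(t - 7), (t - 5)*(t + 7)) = 1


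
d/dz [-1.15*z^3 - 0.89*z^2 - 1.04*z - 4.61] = -3.45*z^2 - 1.78*z - 1.04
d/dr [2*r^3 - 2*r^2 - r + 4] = 6*r^2 - 4*r - 1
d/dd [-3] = 0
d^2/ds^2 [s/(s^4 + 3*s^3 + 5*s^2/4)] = 8*(-(4*s^2 + 12*s + 5)*(40*s^2 + 72*s + 15) + 4*(8*s^2 + 18*s + 5)^2)/(s^3*(4*s^2 + 12*s + 5)^3)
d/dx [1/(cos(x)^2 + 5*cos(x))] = (2*cos(x) + 5)*sin(x)/((cos(x) + 5)^2*cos(x)^2)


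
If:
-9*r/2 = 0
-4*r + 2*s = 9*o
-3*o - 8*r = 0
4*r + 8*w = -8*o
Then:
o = 0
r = 0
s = 0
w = 0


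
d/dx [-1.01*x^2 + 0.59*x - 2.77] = 0.59 - 2.02*x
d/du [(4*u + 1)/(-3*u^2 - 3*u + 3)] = (-4*u^2 - 4*u + (2*u + 1)*(4*u + 1) + 4)/(3*(u^2 + u - 1)^2)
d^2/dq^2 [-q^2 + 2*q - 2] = -2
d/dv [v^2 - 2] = 2*v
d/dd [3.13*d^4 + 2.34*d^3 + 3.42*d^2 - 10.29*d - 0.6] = 12.52*d^3 + 7.02*d^2 + 6.84*d - 10.29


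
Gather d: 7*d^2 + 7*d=7*d^2 + 7*d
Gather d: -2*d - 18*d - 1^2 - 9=-20*d - 10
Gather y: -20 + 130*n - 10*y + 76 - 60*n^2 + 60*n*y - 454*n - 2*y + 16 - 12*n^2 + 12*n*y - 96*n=-72*n^2 - 420*n + y*(72*n - 12) + 72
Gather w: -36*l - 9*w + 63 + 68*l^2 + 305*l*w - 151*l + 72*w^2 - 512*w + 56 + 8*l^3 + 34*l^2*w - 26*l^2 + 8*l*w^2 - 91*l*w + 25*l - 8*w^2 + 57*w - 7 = 8*l^3 + 42*l^2 - 162*l + w^2*(8*l + 64) + w*(34*l^2 + 214*l - 464) + 112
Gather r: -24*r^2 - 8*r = -24*r^2 - 8*r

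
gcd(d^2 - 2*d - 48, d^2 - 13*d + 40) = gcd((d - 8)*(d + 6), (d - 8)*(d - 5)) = d - 8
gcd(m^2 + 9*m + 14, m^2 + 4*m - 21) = m + 7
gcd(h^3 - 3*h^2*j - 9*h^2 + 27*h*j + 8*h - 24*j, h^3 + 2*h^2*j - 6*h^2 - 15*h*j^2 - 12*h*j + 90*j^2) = h - 3*j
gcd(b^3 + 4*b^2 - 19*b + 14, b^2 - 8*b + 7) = b - 1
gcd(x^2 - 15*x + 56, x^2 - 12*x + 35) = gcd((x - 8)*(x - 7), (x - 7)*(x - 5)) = x - 7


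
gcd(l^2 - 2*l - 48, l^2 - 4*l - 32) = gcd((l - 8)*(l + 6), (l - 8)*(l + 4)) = l - 8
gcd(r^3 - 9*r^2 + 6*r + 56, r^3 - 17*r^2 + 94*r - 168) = r^2 - 11*r + 28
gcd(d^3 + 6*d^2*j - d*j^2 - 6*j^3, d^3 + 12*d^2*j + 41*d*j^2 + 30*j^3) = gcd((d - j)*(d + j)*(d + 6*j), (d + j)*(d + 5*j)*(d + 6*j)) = d^2 + 7*d*j + 6*j^2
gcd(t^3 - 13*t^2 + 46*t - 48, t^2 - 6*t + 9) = t - 3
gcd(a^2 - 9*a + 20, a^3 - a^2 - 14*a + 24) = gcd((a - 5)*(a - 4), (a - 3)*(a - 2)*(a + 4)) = 1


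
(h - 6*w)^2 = h^2 - 12*h*w + 36*w^2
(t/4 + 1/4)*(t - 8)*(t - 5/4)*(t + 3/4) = t^4/4 - 15*t^3/8 - 87*t^2/64 + 169*t/64 + 15/8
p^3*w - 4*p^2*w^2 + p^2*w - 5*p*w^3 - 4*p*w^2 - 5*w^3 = (p - 5*w)*(p + w)*(p*w + w)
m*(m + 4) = m^2 + 4*m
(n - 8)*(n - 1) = n^2 - 9*n + 8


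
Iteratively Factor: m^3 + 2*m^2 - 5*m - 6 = (m + 3)*(m^2 - m - 2) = (m + 1)*(m + 3)*(m - 2)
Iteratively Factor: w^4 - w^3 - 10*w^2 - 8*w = (w - 4)*(w^3 + 3*w^2 + 2*w) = (w - 4)*(w + 2)*(w^2 + w) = (w - 4)*(w + 1)*(w + 2)*(w)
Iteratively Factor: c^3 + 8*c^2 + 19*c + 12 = (c + 4)*(c^2 + 4*c + 3) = (c + 3)*(c + 4)*(c + 1)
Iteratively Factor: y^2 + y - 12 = (y + 4)*(y - 3)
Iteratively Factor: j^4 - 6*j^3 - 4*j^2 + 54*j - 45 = (j + 3)*(j^3 - 9*j^2 + 23*j - 15) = (j - 5)*(j + 3)*(j^2 - 4*j + 3) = (j - 5)*(j - 3)*(j + 3)*(j - 1)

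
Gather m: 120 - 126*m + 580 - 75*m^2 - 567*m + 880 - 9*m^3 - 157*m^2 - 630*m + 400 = -9*m^3 - 232*m^2 - 1323*m + 1980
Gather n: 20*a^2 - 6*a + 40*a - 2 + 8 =20*a^2 + 34*a + 6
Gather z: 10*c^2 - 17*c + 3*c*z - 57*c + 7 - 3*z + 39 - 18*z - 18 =10*c^2 - 74*c + z*(3*c - 21) + 28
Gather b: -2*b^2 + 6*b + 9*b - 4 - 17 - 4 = -2*b^2 + 15*b - 25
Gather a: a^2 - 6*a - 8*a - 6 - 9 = a^2 - 14*a - 15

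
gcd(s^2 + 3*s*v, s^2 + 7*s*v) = s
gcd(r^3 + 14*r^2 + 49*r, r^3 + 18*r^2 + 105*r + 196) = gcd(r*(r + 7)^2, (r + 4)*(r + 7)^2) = r^2 + 14*r + 49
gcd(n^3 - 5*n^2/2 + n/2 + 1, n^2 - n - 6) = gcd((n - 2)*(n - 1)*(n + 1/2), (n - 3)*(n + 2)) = 1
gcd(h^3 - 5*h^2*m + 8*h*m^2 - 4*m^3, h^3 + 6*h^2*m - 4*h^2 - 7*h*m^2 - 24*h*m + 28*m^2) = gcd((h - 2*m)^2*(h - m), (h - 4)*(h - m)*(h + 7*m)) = h - m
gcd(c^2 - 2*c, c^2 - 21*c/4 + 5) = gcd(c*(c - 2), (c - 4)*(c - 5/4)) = 1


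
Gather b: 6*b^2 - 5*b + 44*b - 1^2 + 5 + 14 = 6*b^2 + 39*b + 18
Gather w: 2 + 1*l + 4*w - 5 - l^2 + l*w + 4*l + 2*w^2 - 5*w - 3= -l^2 + 5*l + 2*w^2 + w*(l - 1) - 6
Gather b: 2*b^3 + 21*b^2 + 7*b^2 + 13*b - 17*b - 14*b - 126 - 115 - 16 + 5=2*b^3 + 28*b^2 - 18*b - 252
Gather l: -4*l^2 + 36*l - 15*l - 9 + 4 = -4*l^2 + 21*l - 5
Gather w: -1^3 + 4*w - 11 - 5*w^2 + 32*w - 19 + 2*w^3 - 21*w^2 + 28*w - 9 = 2*w^3 - 26*w^2 + 64*w - 40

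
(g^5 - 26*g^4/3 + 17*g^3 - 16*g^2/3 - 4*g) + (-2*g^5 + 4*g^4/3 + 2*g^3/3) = -g^5 - 22*g^4/3 + 53*g^3/3 - 16*g^2/3 - 4*g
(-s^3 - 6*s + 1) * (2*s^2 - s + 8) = -2*s^5 + s^4 - 20*s^3 + 8*s^2 - 49*s + 8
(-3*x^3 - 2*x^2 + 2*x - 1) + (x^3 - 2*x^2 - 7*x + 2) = -2*x^3 - 4*x^2 - 5*x + 1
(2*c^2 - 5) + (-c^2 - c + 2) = c^2 - c - 3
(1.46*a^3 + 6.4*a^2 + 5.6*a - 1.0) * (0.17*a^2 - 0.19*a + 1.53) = 0.2482*a^5 + 0.8106*a^4 + 1.9698*a^3 + 8.558*a^2 + 8.758*a - 1.53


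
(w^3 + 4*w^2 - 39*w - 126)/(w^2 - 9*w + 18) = (w^2 + 10*w + 21)/(w - 3)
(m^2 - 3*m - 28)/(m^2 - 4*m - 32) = (m - 7)/(m - 8)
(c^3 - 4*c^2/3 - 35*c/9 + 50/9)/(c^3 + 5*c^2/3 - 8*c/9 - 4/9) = (9*c^2 - 30*c + 25)/(9*c^2 - 3*c - 2)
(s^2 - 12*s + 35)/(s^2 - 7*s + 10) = (s - 7)/(s - 2)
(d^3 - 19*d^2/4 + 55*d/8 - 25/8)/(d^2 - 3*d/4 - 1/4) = (8*d^2 - 30*d + 25)/(2*(4*d + 1))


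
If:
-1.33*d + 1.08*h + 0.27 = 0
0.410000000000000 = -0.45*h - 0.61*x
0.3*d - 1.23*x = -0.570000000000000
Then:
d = -0.83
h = -1.27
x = 0.26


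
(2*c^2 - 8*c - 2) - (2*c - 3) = 2*c^2 - 10*c + 1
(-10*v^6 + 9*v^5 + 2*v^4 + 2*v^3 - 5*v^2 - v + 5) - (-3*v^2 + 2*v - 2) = -10*v^6 + 9*v^5 + 2*v^4 + 2*v^3 - 2*v^2 - 3*v + 7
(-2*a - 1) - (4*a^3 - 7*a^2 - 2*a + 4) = -4*a^3 + 7*a^2 - 5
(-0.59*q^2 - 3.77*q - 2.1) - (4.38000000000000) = -0.59*q^2 - 3.77*q - 6.48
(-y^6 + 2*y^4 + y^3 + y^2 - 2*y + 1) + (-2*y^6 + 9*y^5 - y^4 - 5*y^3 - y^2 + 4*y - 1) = -3*y^6 + 9*y^5 + y^4 - 4*y^3 + 2*y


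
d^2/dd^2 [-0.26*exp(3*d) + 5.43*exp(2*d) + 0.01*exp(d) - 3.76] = (-2.34*exp(2*d) + 21.72*exp(d) + 0.01)*exp(d)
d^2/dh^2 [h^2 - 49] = 2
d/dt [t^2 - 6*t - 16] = 2*t - 6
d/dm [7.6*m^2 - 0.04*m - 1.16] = 15.2*m - 0.04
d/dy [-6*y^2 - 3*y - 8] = -12*y - 3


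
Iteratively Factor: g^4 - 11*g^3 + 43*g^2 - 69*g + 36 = (g - 1)*(g^3 - 10*g^2 + 33*g - 36) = (g - 3)*(g - 1)*(g^2 - 7*g + 12) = (g - 3)^2*(g - 1)*(g - 4)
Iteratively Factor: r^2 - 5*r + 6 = (r - 2)*(r - 3)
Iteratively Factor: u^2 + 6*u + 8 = (u + 4)*(u + 2)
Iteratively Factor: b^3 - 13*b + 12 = (b - 1)*(b^2 + b - 12) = (b - 1)*(b + 4)*(b - 3)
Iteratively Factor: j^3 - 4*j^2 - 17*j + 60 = (j - 3)*(j^2 - j - 20) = (j - 5)*(j - 3)*(j + 4)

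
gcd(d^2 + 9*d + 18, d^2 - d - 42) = d + 6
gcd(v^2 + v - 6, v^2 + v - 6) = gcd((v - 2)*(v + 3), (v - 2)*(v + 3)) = v^2 + v - 6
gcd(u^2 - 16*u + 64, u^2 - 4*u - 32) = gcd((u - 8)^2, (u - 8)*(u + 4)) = u - 8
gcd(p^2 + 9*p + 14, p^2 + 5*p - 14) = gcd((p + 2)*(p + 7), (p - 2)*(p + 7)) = p + 7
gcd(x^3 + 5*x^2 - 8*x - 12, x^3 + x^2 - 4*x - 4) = x^2 - x - 2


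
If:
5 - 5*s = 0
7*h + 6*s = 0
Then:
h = -6/7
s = 1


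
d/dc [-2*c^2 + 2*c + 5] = 2 - 4*c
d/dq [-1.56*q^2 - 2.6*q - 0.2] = -3.12*q - 2.6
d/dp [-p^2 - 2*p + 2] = -2*p - 2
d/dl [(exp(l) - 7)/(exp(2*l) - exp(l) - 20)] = (-(exp(l) - 7)*(2*exp(l) - 1) + exp(2*l) - exp(l) - 20)*exp(l)/(-exp(2*l) + exp(l) + 20)^2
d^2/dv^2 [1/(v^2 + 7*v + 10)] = 2*(-v^2 - 7*v + (2*v + 7)^2 - 10)/(v^2 + 7*v + 10)^3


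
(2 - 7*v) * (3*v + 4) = -21*v^2 - 22*v + 8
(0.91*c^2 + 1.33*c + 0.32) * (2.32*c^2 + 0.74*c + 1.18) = 2.1112*c^4 + 3.759*c^3 + 2.8004*c^2 + 1.8062*c + 0.3776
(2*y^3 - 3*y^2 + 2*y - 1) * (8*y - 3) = 16*y^4 - 30*y^3 + 25*y^2 - 14*y + 3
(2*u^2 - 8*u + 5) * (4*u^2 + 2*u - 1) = 8*u^4 - 28*u^3 + 2*u^2 + 18*u - 5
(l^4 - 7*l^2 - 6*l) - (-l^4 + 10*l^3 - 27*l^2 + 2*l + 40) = 2*l^4 - 10*l^3 + 20*l^2 - 8*l - 40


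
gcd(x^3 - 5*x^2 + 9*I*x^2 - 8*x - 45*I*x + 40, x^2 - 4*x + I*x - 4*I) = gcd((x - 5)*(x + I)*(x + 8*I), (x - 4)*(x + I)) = x + I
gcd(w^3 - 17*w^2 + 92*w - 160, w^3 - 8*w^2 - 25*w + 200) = w^2 - 13*w + 40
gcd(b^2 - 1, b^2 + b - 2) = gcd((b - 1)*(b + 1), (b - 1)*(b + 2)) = b - 1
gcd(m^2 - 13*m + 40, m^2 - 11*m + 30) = m - 5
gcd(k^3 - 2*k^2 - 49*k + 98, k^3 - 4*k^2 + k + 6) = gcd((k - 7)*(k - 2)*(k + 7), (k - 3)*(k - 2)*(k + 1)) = k - 2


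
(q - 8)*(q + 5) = q^2 - 3*q - 40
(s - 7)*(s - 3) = s^2 - 10*s + 21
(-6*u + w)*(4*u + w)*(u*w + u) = -24*u^3*w - 24*u^3 - 2*u^2*w^2 - 2*u^2*w + u*w^3 + u*w^2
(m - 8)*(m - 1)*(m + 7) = m^3 - 2*m^2 - 55*m + 56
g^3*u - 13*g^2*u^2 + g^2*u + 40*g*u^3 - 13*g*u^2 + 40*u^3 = (g - 8*u)*(g - 5*u)*(g*u + u)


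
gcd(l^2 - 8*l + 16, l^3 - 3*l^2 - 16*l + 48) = l - 4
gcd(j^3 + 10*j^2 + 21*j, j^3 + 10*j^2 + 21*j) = j^3 + 10*j^2 + 21*j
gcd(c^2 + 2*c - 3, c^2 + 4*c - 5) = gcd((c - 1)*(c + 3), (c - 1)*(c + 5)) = c - 1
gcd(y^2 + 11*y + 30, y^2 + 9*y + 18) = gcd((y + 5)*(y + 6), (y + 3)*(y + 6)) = y + 6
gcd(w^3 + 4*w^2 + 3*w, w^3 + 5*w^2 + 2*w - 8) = 1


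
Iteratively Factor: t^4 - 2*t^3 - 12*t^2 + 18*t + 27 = (t - 3)*(t^3 + t^2 - 9*t - 9) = (t - 3)*(t + 3)*(t^2 - 2*t - 3) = (t - 3)^2*(t + 3)*(t + 1)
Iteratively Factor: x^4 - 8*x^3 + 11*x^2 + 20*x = (x - 4)*(x^3 - 4*x^2 - 5*x) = x*(x - 4)*(x^2 - 4*x - 5) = x*(x - 5)*(x - 4)*(x + 1)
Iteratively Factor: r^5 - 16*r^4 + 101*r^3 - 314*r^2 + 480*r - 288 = (r - 4)*(r^4 - 12*r^3 + 53*r^2 - 102*r + 72) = (r - 4)*(r - 2)*(r^3 - 10*r^2 + 33*r - 36) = (r - 4)*(r - 3)*(r - 2)*(r^2 - 7*r + 12) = (r - 4)*(r - 3)^2*(r - 2)*(r - 4)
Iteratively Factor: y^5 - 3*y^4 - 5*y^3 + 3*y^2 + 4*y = (y)*(y^4 - 3*y^3 - 5*y^2 + 3*y + 4) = y*(y + 1)*(y^3 - 4*y^2 - y + 4) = y*(y - 1)*(y + 1)*(y^2 - 3*y - 4) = y*(y - 4)*(y - 1)*(y + 1)*(y + 1)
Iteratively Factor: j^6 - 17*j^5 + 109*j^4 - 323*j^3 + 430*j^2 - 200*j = (j - 5)*(j^5 - 12*j^4 + 49*j^3 - 78*j^2 + 40*j) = (j - 5)*(j - 4)*(j^4 - 8*j^3 + 17*j^2 - 10*j) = (j - 5)*(j - 4)*(j - 2)*(j^3 - 6*j^2 + 5*j) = (j - 5)*(j - 4)*(j - 2)*(j - 1)*(j^2 - 5*j) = j*(j - 5)*(j - 4)*(j - 2)*(j - 1)*(j - 5)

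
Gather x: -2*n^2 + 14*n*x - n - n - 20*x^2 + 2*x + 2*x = -2*n^2 - 2*n - 20*x^2 + x*(14*n + 4)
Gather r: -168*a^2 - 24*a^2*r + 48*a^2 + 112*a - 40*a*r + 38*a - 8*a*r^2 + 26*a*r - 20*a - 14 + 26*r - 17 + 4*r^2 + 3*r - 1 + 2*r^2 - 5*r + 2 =-120*a^2 + 130*a + r^2*(6 - 8*a) + r*(-24*a^2 - 14*a + 24) - 30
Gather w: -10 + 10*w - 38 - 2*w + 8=8*w - 40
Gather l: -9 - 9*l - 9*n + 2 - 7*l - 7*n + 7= -16*l - 16*n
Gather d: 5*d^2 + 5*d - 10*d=5*d^2 - 5*d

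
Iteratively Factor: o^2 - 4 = (o + 2)*(o - 2)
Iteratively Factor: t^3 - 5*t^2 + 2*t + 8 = (t + 1)*(t^2 - 6*t + 8) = (t - 4)*(t + 1)*(t - 2)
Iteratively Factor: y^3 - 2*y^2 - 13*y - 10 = (y + 2)*(y^2 - 4*y - 5) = (y - 5)*(y + 2)*(y + 1)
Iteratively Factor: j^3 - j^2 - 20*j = (j)*(j^2 - j - 20) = j*(j - 5)*(j + 4)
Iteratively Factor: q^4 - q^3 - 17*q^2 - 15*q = (q)*(q^3 - q^2 - 17*q - 15) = q*(q + 3)*(q^2 - 4*q - 5) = q*(q - 5)*(q + 3)*(q + 1)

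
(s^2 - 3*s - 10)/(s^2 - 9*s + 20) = (s + 2)/(s - 4)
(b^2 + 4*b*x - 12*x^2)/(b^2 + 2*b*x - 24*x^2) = (-b + 2*x)/(-b + 4*x)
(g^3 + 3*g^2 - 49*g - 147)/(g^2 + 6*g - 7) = (g^2 - 4*g - 21)/(g - 1)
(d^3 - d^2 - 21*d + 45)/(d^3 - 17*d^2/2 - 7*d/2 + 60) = 2*(d^2 + 2*d - 15)/(2*d^2 - 11*d - 40)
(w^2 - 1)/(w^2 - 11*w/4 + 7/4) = 4*(w + 1)/(4*w - 7)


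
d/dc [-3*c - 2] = -3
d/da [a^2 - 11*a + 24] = 2*a - 11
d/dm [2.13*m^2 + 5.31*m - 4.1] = 4.26*m + 5.31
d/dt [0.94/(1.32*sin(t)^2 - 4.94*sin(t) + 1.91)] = (4.6436 - 2.4816*sin(t))*cos(t)/(1.32*sin(t)^2 - 4.94*sin(t) + 1.91)^2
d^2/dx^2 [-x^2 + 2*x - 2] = -2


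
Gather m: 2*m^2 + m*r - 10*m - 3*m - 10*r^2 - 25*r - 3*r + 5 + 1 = 2*m^2 + m*(r - 13) - 10*r^2 - 28*r + 6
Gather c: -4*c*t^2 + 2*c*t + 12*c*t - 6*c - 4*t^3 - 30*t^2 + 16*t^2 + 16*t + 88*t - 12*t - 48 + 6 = c*(-4*t^2 + 14*t - 6) - 4*t^3 - 14*t^2 + 92*t - 42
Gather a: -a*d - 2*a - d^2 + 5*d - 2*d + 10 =a*(-d - 2) - d^2 + 3*d + 10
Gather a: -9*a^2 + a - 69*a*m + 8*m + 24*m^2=-9*a^2 + a*(1 - 69*m) + 24*m^2 + 8*m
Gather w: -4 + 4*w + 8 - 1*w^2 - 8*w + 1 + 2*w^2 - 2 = w^2 - 4*w + 3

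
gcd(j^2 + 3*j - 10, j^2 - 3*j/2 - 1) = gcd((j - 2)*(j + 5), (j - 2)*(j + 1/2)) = j - 2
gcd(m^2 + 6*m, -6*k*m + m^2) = m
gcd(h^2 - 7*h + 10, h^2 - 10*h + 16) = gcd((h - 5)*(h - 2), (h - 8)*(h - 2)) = h - 2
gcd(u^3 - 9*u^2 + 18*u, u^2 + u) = u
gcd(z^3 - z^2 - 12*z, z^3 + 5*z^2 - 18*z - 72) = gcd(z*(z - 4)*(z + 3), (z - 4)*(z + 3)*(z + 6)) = z^2 - z - 12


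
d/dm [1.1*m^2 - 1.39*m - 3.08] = 2.2*m - 1.39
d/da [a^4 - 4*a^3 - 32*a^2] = 4*a*(a^2 - 3*a - 16)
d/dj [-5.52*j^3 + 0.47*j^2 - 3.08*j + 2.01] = -16.56*j^2 + 0.94*j - 3.08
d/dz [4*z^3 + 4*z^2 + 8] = 4*z*(3*z + 2)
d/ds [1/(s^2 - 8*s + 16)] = 2*(4 - s)/(s^2 - 8*s + 16)^2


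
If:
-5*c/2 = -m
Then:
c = 2*m/5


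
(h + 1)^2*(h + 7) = h^3 + 9*h^2 + 15*h + 7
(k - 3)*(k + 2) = k^2 - k - 6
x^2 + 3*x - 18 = (x - 3)*(x + 6)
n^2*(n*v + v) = n^3*v + n^2*v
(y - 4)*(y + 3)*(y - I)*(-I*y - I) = -I*y^4 - y^3 + 13*I*y^2 + 13*y + 12*I*y + 12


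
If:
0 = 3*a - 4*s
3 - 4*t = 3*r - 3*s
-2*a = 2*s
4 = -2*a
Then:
No Solution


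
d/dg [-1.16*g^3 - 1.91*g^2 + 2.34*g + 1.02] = -3.48*g^2 - 3.82*g + 2.34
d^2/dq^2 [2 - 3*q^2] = -6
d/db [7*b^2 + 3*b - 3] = 14*b + 3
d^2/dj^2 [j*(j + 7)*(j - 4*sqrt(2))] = 6*j - 8*sqrt(2) + 14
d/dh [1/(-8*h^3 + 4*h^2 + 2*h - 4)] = (12*h^2 - 4*h - 1)/(2*(4*h^3 - 2*h^2 - h + 2)^2)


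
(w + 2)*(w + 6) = w^2 + 8*w + 12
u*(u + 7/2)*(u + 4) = u^3 + 15*u^2/2 + 14*u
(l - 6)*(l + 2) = l^2 - 4*l - 12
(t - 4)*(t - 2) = t^2 - 6*t + 8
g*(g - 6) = g^2 - 6*g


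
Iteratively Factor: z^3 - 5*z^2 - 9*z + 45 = (z - 5)*(z^2 - 9) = (z - 5)*(z + 3)*(z - 3)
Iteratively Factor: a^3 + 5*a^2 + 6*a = (a + 3)*(a^2 + 2*a) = a*(a + 3)*(a + 2)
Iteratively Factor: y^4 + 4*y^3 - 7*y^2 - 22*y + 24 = (y + 3)*(y^3 + y^2 - 10*y + 8) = (y - 2)*(y + 3)*(y^2 + 3*y - 4) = (y - 2)*(y - 1)*(y + 3)*(y + 4)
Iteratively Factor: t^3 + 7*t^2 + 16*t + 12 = (t + 2)*(t^2 + 5*t + 6) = (t + 2)*(t + 3)*(t + 2)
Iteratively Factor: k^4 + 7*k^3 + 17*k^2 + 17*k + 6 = (k + 1)*(k^3 + 6*k^2 + 11*k + 6) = (k + 1)^2*(k^2 + 5*k + 6) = (k + 1)^2*(k + 2)*(k + 3)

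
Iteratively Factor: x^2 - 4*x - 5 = (x + 1)*(x - 5)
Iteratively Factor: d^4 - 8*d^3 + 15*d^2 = (d - 5)*(d^3 - 3*d^2) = d*(d - 5)*(d^2 - 3*d) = d^2*(d - 5)*(d - 3)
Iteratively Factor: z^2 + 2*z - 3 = (z + 3)*(z - 1)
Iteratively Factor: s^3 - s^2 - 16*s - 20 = (s - 5)*(s^2 + 4*s + 4) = (s - 5)*(s + 2)*(s + 2)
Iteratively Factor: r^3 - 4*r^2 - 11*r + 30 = (r - 5)*(r^2 + r - 6) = (r - 5)*(r - 2)*(r + 3)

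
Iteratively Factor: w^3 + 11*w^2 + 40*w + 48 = (w + 4)*(w^2 + 7*w + 12) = (w + 3)*(w + 4)*(w + 4)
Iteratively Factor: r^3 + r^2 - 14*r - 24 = (r - 4)*(r^2 + 5*r + 6) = (r - 4)*(r + 3)*(r + 2)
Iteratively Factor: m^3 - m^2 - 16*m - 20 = (m + 2)*(m^2 - 3*m - 10) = (m - 5)*(m + 2)*(m + 2)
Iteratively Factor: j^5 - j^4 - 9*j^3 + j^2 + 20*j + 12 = (j + 1)*(j^4 - 2*j^3 - 7*j^2 + 8*j + 12) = (j - 3)*(j + 1)*(j^3 + j^2 - 4*j - 4) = (j - 3)*(j + 1)^2*(j^2 - 4) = (j - 3)*(j + 1)^2*(j + 2)*(j - 2)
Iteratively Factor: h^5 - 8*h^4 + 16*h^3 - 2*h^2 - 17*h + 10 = (h - 1)*(h^4 - 7*h^3 + 9*h^2 + 7*h - 10) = (h - 1)^2*(h^3 - 6*h^2 + 3*h + 10) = (h - 1)^2*(h + 1)*(h^2 - 7*h + 10) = (h - 5)*(h - 1)^2*(h + 1)*(h - 2)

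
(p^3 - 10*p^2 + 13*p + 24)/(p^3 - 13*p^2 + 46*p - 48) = (p + 1)/(p - 2)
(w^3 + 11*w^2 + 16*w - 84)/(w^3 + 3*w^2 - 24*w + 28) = (w + 6)/(w - 2)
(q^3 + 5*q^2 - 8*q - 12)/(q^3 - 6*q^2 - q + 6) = (q^2 + 4*q - 12)/(q^2 - 7*q + 6)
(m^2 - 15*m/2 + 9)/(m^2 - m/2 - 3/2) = (m - 6)/(m + 1)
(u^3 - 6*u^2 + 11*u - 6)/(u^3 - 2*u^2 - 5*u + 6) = (u - 2)/(u + 2)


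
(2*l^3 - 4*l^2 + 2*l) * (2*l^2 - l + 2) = 4*l^5 - 10*l^4 + 12*l^3 - 10*l^2 + 4*l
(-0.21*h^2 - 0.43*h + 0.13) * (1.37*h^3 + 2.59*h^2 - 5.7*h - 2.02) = -0.2877*h^5 - 1.133*h^4 + 0.2614*h^3 + 3.2119*h^2 + 0.1276*h - 0.2626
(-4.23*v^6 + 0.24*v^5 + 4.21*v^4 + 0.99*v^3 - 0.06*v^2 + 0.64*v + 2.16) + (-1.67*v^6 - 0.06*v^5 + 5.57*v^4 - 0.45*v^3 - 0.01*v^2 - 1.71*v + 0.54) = -5.9*v^6 + 0.18*v^5 + 9.78*v^4 + 0.54*v^3 - 0.07*v^2 - 1.07*v + 2.7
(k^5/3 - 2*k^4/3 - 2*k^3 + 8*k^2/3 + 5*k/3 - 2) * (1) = k^5/3 - 2*k^4/3 - 2*k^3 + 8*k^2/3 + 5*k/3 - 2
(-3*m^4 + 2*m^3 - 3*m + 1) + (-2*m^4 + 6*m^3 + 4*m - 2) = -5*m^4 + 8*m^3 + m - 1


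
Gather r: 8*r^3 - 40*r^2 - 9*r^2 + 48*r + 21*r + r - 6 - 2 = 8*r^3 - 49*r^2 + 70*r - 8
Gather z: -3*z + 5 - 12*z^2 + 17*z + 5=-12*z^2 + 14*z + 10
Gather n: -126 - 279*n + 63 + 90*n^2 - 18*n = 90*n^2 - 297*n - 63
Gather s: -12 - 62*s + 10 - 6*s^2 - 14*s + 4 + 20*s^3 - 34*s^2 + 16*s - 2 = 20*s^3 - 40*s^2 - 60*s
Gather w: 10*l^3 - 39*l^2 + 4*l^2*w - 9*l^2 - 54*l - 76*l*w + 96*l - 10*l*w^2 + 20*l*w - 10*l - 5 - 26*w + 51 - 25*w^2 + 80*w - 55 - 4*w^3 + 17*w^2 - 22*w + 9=10*l^3 - 48*l^2 + 32*l - 4*w^3 + w^2*(-10*l - 8) + w*(4*l^2 - 56*l + 32)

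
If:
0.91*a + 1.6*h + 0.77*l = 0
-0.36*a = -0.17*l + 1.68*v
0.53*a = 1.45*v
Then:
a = 2.73584905660377*v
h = -9.10004855715871*v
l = 15.6759156492786*v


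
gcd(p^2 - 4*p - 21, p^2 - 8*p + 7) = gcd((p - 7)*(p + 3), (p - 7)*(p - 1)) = p - 7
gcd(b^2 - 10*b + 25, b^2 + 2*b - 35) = b - 5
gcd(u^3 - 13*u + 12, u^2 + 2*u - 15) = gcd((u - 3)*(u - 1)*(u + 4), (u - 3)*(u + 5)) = u - 3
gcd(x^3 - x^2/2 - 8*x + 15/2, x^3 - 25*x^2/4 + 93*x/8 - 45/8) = x - 5/2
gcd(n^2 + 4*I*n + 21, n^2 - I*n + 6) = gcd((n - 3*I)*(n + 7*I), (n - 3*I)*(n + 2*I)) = n - 3*I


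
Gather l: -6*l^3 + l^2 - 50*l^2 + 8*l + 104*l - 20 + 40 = -6*l^3 - 49*l^2 + 112*l + 20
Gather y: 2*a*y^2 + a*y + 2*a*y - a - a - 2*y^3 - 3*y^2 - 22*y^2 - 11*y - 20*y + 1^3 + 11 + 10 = -2*a - 2*y^3 + y^2*(2*a - 25) + y*(3*a - 31) + 22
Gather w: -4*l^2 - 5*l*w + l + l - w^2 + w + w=-4*l^2 + 2*l - w^2 + w*(2 - 5*l)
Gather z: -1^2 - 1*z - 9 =-z - 10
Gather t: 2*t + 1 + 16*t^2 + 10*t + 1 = 16*t^2 + 12*t + 2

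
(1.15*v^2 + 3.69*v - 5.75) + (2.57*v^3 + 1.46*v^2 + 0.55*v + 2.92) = 2.57*v^3 + 2.61*v^2 + 4.24*v - 2.83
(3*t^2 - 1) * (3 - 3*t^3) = -9*t^5 + 3*t^3 + 9*t^2 - 3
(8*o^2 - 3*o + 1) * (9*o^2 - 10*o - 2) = 72*o^4 - 107*o^3 + 23*o^2 - 4*o - 2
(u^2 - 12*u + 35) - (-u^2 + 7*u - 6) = 2*u^2 - 19*u + 41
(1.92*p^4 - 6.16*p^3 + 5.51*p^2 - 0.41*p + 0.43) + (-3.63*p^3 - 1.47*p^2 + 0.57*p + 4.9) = 1.92*p^4 - 9.79*p^3 + 4.04*p^2 + 0.16*p + 5.33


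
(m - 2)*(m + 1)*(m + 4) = m^3 + 3*m^2 - 6*m - 8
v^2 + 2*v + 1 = (v + 1)^2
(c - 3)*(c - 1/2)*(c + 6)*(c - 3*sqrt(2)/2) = c^4 - 3*sqrt(2)*c^3/2 + 5*c^3/2 - 39*c^2/2 - 15*sqrt(2)*c^2/4 + 9*c + 117*sqrt(2)*c/4 - 27*sqrt(2)/2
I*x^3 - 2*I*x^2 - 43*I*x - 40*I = (x - 8)*(x + 5)*(I*x + I)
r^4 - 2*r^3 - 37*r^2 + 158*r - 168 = (r - 4)*(r - 3)*(r - 2)*(r + 7)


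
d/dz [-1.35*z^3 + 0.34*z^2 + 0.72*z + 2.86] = -4.05*z^2 + 0.68*z + 0.72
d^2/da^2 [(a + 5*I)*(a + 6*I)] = 2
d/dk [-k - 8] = -1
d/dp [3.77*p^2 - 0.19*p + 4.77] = 7.54*p - 0.19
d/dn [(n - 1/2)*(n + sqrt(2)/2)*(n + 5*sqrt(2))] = 3*n^2 - n + 11*sqrt(2)*n - 11*sqrt(2)/4 + 5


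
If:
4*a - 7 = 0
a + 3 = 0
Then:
No Solution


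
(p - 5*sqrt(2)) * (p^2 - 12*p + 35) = p^3 - 12*p^2 - 5*sqrt(2)*p^2 + 35*p + 60*sqrt(2)*p - 175*sqrt(2)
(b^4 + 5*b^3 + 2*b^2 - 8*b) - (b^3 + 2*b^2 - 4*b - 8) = b^4 + 4*b^3 - 4*b + 8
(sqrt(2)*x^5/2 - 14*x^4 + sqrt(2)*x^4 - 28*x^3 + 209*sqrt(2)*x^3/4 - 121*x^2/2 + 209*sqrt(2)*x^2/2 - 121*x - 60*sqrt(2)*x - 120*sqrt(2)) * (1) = sqrt(2)*x^5/2 - 14*x^4 + sqrt(2)*x^4 - 28*x^3 + 209*sqrt(2)*x^3/4 - 121*x^2/2 + 209*sqrt(2)*x^2/2 - 121*x - 60*sqrt(2)*x - 120*sqrt(2)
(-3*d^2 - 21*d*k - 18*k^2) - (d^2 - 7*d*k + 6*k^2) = -4*d^2 - 14*d*k - 24*k^2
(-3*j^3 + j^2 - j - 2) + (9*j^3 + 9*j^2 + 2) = 6*j^3 + 10*j^2 - j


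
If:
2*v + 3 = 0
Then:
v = -3/2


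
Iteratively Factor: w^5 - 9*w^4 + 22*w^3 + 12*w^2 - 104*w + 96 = (w - 4)*(w^4 - 5*w^3 + 2*w^2 + 20*w - 24) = (w - 4)*(w - 3)*(w^3 - 2*w^2 - 4*w + 8) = (w - 4)*(w - 3)*(w + 2)*(w^2 - 4*w + 4) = (w - 4)*(w - 3)*(w - 2)*(w + 2)*(w - 2)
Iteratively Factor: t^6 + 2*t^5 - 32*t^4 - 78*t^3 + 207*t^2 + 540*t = (t + 3)*(t^5 - t^4 - 29*t^3 + 9*t^2 + 180*t) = (t - 3)*(t + 3)*(t^4 + 2*t^3 - 23*t^2 - 60*t) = (t - 3)*(t + 3)*(t + 4)*(t^3 - 2*t^2 - 15*t) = (t - 3)*(t + 3)^2*(t + 4)*(t^2 - 5*t) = (t - 5)*(t - 3)*(t + 3)^2*(t + 4)*(t)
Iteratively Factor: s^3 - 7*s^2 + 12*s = (s - 4)*(s^2 - 3*s) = (s - 4)*(s - 3)*(s)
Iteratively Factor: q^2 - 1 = (q + 1)*(q - 1)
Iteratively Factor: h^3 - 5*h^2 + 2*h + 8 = (h + 1)*(h^2 - 6*h + 8) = (h - 4)*(h + 1)*(h - 2)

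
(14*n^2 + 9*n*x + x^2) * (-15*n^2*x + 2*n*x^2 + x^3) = -210*n^4*x - 107*n^3*x^2 + 17*n^2*x^3 + 11*n*x^4 + x^5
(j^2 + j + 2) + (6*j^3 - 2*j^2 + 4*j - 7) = 6*j^3 - j^2 + 5*j - 5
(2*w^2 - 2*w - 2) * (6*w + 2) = 12*w^3 - 8*w^2 - 16*w - 4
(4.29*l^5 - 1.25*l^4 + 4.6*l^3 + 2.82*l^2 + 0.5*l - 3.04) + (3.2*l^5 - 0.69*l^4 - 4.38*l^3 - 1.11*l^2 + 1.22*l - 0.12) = 7.49*l^5 - 1.94*l^4 + 0.22*l^3 + 1.71*l^2 + 1.72*l - 3.16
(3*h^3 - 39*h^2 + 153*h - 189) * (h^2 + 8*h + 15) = 3*h^5 - 15*h^4 - 114*h^3 + 450*h^2 + 783*h - 2835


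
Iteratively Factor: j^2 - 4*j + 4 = (j - 2)*(j - 2)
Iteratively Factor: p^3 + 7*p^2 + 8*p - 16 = (p + 4)*(p^2 + 3*p - 4) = (p + 4)^2*(p - 1)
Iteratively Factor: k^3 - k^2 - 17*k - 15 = (k - 5)*(k^2 + 4*k + 3) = (k - 5)*(k + 1)*(k + 3)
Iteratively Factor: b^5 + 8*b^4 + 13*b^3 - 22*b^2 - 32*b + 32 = (b + 2)*(b^4 + 6*b^3 + b^2 - 24*b + 16) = (b + 2)*(b + 4)*(b^3 + 2*b^2 - 7*b + 4) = (b - 1)*(b + 2)*(b + 4)*(b^2 + 3*b - 4) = (b - 1)*(b + 2)*(b + 4)^2*(b - 1)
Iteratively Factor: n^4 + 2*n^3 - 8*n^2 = (n + 4)*(n^3 - 2*n^2) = n*(n + 4)*(n^2 - 2*n) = n^2*(n + 4)*(n - 2)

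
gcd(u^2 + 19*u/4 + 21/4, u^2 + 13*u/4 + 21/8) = u + 7/4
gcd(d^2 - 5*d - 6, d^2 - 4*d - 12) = d - 6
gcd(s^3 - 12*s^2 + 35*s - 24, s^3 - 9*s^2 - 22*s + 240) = s - 8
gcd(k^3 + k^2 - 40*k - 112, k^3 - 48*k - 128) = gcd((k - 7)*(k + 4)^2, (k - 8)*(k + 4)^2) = k^2 + 8*k + 16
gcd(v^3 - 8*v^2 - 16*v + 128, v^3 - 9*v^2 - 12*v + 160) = v^2 - 4*v - 32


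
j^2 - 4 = (j - 2)*(j + 2)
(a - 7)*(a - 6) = a^2 - 13*a + 42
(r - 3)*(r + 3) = r^2 - 9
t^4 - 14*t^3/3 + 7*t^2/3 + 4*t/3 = t*(t - 4)*(t - 1)*(t + 1/3)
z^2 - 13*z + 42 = (z - 7)*(z - 6)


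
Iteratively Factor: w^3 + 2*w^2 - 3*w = (w)*(w^2 + 2*w - 3) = w*(w + 3)*(w - 1)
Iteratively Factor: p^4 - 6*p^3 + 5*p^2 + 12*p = (p - 3)*(p^3 - 3*p^2 - 4*p) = (p - 3)*(p + 1)*(p^2 - 4*p) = p*(p - 3)*(p + 1)*(p - 4)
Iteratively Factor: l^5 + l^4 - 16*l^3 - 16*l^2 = (l + 1)*(l^4 - 16*l^2) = (l - 4)*(l + 1)*(l^3 + 4*l^2) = l*(l - 4)*(l + 1)*(l^2 + 4*l) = l*(l - 4)*(l + 1)*(l + 4)*(l)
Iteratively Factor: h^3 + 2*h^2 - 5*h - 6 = (h + 1)*(h^2 + h - 6) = (h - 2)*(h + 1)*(h + 3)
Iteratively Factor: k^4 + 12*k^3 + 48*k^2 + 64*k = (k + 4)*(k^3 + 8*k^2 + 16*k) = (k + 4)^2*(k^2 + 4*k) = (k + 4)^3*(k)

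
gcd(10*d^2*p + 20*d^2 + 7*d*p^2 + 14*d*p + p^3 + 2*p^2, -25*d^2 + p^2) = 5*d + p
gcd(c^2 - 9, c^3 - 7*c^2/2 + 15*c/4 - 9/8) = 1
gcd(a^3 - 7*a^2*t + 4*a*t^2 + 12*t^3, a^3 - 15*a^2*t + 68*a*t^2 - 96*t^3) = 1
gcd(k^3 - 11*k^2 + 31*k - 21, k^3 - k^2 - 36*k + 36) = k - 1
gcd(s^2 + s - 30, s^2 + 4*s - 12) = s + 6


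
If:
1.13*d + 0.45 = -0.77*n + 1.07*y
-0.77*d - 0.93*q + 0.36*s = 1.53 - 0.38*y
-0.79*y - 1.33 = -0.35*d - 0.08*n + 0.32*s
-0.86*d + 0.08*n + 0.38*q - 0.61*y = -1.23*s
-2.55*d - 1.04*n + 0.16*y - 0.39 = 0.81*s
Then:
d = 1.71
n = -6.12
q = -3.35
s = 1.55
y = -2.17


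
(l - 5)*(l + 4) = l^2 - l - 20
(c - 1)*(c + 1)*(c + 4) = c^3 + 4*c^2 - c - 4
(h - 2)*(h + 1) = h^2 - h - 2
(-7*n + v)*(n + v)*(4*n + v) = -28*n^3 - 31*n^2*v - 2*n*v^2 + v^3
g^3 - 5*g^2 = g^2*(g - 5)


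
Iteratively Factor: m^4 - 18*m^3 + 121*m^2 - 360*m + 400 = (m - 4)*(m^3 - 14*m^2 + 65*m - 100) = (m - 5)*(m - 4)*(m^2 - 9*m + 20) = (m - 5)*(m - 4)^2*(m - 5)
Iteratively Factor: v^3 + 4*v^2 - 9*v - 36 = (v + 3)*(v^2 + v - 12) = (v - 3)*(v + 3)*(v + 4)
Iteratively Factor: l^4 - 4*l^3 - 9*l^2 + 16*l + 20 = (l + 1)*(l^3 - 5*l^2 - 4*l + 20) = (l + 1)*(l + 2)*(l^2 - 7*l + 10) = (l - 2)*(l + 1)*(l + 2)*(l - 5)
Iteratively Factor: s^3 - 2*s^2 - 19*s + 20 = (s - 5)*(s^2 + 3*s - 4) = (s - 5)*(s - 1)*(s + 4)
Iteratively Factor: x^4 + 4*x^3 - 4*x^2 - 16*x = (x + 2)*(x^3 + 2*x^2 - 8*x) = (x - 2)*(x + 2)*(x^2 + 4*x) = (x - 2)*(x + 2)*(x + 4)*(x)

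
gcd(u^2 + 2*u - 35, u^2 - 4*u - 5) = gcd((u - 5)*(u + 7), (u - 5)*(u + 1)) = u - 5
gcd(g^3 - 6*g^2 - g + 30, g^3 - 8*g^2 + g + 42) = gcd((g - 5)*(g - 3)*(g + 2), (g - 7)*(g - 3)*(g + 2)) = g^2 - g - 6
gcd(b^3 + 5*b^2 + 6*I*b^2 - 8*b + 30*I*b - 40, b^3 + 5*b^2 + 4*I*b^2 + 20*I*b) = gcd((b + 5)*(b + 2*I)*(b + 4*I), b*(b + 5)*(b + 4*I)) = b^2 + b*(5 + 4*I) + 20*I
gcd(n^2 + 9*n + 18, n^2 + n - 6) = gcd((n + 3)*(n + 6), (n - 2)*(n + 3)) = n + 3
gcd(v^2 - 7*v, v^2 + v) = v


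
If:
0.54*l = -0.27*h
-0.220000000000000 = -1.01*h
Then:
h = 0.22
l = -0.11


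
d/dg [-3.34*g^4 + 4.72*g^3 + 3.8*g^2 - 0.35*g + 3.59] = -13.36*g^3 + 14.16*g^2 + 7.6*g - 0.35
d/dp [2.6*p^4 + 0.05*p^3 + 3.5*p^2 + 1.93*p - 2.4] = 10.4*p^3 + 0.15*p^2 + 7.0*p + 1.93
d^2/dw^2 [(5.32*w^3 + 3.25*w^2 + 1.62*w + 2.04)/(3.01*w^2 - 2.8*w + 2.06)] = (-5.6843418860808e-14*w^5 + 101.57994*w^3 - 194.130636*w^2 - 27.97284*w + 52.960472)/(27.270901*w^6 - 76.10484*w^5 + 126.786618*w^4 - 126.12208*w^3 + 86.770908*w^2 - 35.64624*w + 8.741816)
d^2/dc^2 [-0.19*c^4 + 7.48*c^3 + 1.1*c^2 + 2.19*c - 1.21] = -2.28*c^2 + 44.88*c + 2.2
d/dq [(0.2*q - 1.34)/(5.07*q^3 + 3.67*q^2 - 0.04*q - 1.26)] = (-2.028*q^3 + 19.6474*q^2 + 9.8356*q - 0.3056)/(25.7049*q^6 + 37.2138*q^5 + 13.0633*q^4 - 13.07*q^3 - 9.2468*q^2 + 0.1008*q + 1.5876)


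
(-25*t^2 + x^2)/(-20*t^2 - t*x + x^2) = (5*t + x)/(4*t + x)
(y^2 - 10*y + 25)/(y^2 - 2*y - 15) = (y - 5)/(y + 3)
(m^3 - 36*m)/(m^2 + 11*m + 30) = m*(m - 6)/(m + 5)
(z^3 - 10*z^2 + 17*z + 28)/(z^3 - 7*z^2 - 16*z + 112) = (z + 1)/(z + 4)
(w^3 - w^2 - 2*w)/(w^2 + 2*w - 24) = w*(w^2 - w - 2)/(w^2 + 2*w - 24)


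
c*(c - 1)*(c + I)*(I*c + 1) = I*c^4 - I*c^3 + I*c^2 - I*c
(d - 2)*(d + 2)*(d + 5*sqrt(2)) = d^3 + 5*sqrt(2)*d^2 - 4*d - 20*sqrt(2)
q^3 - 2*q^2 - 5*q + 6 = (q - 3)*(q - 1)*(q + 2)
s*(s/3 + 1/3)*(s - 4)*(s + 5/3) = s^4/3 - 4*s^3/9 - 3*s^2 - 20*s/9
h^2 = h^2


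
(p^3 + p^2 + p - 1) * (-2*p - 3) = -2*p^4 - 5*p^3 - 5*p^2 - p + 3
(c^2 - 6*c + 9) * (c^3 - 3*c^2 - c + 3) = c^5 - 9*c^4 + 26*c^3 - 18*c^2 - 27*c + 27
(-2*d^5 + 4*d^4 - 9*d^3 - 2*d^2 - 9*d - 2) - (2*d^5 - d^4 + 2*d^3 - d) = -4*d^5 + 5*d^4 - 11*d^3 - 2*d^2 - 8*d - 2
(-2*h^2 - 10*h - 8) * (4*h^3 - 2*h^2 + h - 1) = -8*h^5 - 36*h^4 - 14*h^3 + 8*h^2 + 2*h + 8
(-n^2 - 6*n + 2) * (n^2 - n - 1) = -n^4 - 5*n^3 + 9*n^2 + 4*n - 2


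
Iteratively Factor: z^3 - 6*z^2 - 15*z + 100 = (z - 5)*(z^2 - z - 20) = (z - 5)*(z + 4)*(z - 5)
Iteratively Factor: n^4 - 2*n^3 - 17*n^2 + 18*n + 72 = (n - 3)*(n^3 + n^2 - 14*n - 24) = (n - 4)*(n - 3)*(n^2 + 5*n + 6) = (n - 4)*(n - 3)*(n + 2)*(n + 3)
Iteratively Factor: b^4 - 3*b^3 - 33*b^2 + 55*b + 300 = (b - 5)*(b^3 + 2*b^2 - 23*b - 60) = (b - 5)*(b + 3)*(b^2 - b - 20) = (b - 5)^2*(b + 3)*(b + 4)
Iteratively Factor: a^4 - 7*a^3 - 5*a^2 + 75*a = (a)*(a^3 - 7*a^2 - 5*a + 75) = a*(a - 5)*(a^2 - 2*a - 15) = a*(a - 5)*(a + 3)*(a - 5)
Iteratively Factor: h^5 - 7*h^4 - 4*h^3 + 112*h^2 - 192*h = (h - 3)*(h^4 - 4*h^3 - 16*h^2 + 64*h) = h*(h - 3)*(h^3 - 4*h^2 - 16*h + 64) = h*(h - 4)*(h - 3)*(h^2 - 16) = h*(h - 4)^2*(h - 3)*(h + 4)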